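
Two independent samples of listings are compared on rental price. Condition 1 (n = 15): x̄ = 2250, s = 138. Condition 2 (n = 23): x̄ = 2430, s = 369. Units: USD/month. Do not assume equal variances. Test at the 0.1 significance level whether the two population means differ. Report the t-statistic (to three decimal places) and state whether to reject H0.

t = -2.123; reject H0

Let group 1 = condition 1, group 2 = condition 2. H0: μ_1 = μ_2; H1: μ_1 ≠ μ_2 (Welch's two-sample t-test, two-sided).
t = (x̄_1 − x̄_2)/√(s_1²/n_1 + s_2²/n_2) = (2250 − 2430)/√(138²/15 + 369²/23) = -2.123
Welch–Satterthwaite df ≈ 30.26
Two-sided p-value ≈ 0.042
Since p ≈ 0.042 < α = 0.1, reject H0; the data support H1.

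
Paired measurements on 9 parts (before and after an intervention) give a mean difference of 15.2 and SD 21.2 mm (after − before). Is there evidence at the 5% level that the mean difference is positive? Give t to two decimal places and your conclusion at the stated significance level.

H0: μ_d = 0; H1: μ_d > 0 (paired t-test on the differences, right-tailed).
t = d̄/(s_d/√n) = 15.2/(21.2/√9) = 2.15
df = n − 1 = 8
p-value = P(T ≥ 2.15) ≈ 0.0318
Since p ≈ 0.0318 < α = 0.05, reject H0; the evidence is statistically significant.

t = 2.15; reject H0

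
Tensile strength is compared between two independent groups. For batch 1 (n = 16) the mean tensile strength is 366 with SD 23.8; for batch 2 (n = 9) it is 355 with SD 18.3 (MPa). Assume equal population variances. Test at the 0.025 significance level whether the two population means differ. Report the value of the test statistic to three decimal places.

Let group 1 = batch 1, group 2 = batch 2. H0: μ_1 = μ_2; H1: μ_1 ≠ μ_2 (two-sample pooled-variance t-test, two-sided).
s_p² = [(16−1)·23.8² + (9−1)·18.3²]/(16+9−2) = 485.901
t = (366 − 355)/√[485.901·(1/16 + 1/9)] = 1.198
df = n₁ + n₂ − 2 = 23
Two-sided p-value ≈ 0.2433
Since p ≈ 0.2433 > α = 0.025, fail to reject H0; the evidence is not statistically significant.

1.198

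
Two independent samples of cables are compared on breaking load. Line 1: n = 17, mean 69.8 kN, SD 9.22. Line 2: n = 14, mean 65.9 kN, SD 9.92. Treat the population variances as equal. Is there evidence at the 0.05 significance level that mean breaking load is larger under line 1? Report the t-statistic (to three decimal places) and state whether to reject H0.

t = 1.133; fail to reject H0

Let group 1 = line 1, group 2 = line 2. H0: μ_1 = μ_2; H1: μ_1 > μ_2 (two-sample pooled-variance t-test, right-tailed).
s_p² = [(17−1)·9.22² + (14−1)·9.92²]/(17+14−2) = 91.0144
t = (69.8 − 65.9)/√[91.0144·(1/17 + 1/14)] = 1.133
df = n₁ + n₂ − 2 = 29
p-value = P(T ≥ 1.133) ≈ 0.1333
Since p ≈ 0.1333 > α = 0.05, fail to reject H0; the evidence is not statistically significant.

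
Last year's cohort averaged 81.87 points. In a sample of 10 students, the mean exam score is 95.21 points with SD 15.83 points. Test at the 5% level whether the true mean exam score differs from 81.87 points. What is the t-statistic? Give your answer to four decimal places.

H0: μ = 81.87; H1: μ ≠ 81.87 (one-sample t-test, two-sided).
t = (x̄ − μ₀)/(s/√n) = (95.21 − 81.87)/(15.83/√10) = 2.6649
df = n − 1 = 9
Two-sided p-value ≈ 0.026
Since p ≈ 0.026 < α = 0.05, reject H0; the evidence is statistically significant.

2.6649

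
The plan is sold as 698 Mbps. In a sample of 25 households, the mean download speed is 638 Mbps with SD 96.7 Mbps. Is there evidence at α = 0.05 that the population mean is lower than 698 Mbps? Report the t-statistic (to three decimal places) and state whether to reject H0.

H0: μ = 698; H1: μ < 698 (one-sample t-test, left-tailed).
t = (x̄ − μ₀)/(s/√n) = (638 − 698)/(96.7/√25) = -3.102
df = n − 1 = 24
p-value = P(T ≤ -3.102) ≈ 0.0024
Since p ≈ 0.0024 < α = 0.05, reject H0; the data support H1.

t = -3.102; reject H0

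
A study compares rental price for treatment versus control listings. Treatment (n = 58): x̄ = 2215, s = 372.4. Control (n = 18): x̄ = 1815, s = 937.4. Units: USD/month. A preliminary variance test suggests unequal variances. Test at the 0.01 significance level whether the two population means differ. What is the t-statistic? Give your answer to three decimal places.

1.768

Let group 1 = treatment, group 2 = control. H0: μ_1 = μ_2; H1: μ_1 ≠ μ_2 (Welch's two-sample t-test, two-sided).
t = (x̄_1 − x̄_2)/√(s_1²/n_1 + s_2²/n_2) = (2215 − 1815)/√(372.4²/58 + 937.4²/18) = 1.768
Welch–Satterthwaite df ≈ 18.69
Two-sided p-value ≈ 0.093
Since p ≈ 0.093 > α = 0.01, fail to reject H0; the evidence is not statistically significant.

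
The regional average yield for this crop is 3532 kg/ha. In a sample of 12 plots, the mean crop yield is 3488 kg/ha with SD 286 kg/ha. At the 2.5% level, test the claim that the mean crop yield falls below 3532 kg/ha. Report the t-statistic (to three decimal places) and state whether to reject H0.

H0: μ = 3532; H1: μ < 3532 (one-sample t-test, left-tailed).
t = (x̄ − μ₀)/(s/√n) = (3488 − 3532)/(286/√12) = -0.533
df = n − 1 = 11
p-value = P(T ≤ -0.533) ≈ 0.3023
Since p ≈ 0.3023 > α = 0.025, fail to reject H0; the evidence is not statistically significant.

t = -0.533; fail to reject H0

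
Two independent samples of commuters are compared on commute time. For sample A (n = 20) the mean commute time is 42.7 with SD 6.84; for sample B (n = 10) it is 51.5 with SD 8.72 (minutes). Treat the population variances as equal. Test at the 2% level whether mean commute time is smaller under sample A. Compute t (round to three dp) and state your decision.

t = -3.031; reject H0

Let group 1 = sample A, group 2 = sample B. H0: μ_1 = μ_2; H1: μ_1 < μ_2 (two-sample pooled-variance t-test, left-tailed).
s_p² = [(20−1)·6.84² + (10−1)·8.72²]/(20+10−2) = 56.1883
t = (42.7 − 51.5)/√[56.1883·(1/20 + 1/10)] = -3.031
df = n₁ + n₂ − 2 = 28
p-value = P(T ≤ -3.031) ≈ 0.003
Since p ≈ 0.003 < α = 0.02, reject H0; the data support H1.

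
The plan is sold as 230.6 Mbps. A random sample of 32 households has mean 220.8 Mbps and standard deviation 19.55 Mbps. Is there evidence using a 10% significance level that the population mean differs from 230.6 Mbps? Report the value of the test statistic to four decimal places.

H0: μ = 230.6; H1: μ ≠ 230.6 (one-sample t-test, two-sided).
t = (x̄ − μ₀)/(s/√n) = (220.8 − 230.6)/(19.55/√32) = -2.8357
df = n − 1 = 31
Two-sided p-value ≈ 0.008
Since p ≈ 0.008 < α = 0.1, reject H0; the data support H1.

-2.8357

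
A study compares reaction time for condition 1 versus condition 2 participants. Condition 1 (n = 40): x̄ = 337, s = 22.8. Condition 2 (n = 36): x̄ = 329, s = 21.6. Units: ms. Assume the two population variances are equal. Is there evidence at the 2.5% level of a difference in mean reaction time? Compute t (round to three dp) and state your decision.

Let group 1 = condition 1, group 2 = condition 2. H0: μ_1 = μ_2; H1: μ_1 ≠ μ_2 (two-sample pooled-variance t-test, two-sided).
s_p² = [(40−1)·22.8² + (36−1)·21.6²]/(40+36−2) = 494.64
t = (337 − 329)/√[494.64·(1/40 + 1/36)] = 1.566
df = n₁ + n₂ − 2 = 74
Two-sided p-value ≈ 0.122
Since p ≈ 0.122 > α = 0.025, fail to reject H0; the evidence is not statistically significant.

t = 1.566; fail to reject H0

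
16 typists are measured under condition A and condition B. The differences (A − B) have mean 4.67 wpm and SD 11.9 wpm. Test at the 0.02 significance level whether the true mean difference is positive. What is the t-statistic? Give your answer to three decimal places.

1.570

H0: μ_d = 0; H1: μ_d > 0 (paired t-test on the differences, right-tailed).
t = d̄/(s_d/√n) = 4.67/(11.9/√16) = 1.570
df = n − 1 = 15
p-value = P(T ≥ 1.570) ≈ 0.0687
Since p ≈ 0.0687 > α = 0.02, fail to reject H0; the data do not provide sufficient evidence against H0.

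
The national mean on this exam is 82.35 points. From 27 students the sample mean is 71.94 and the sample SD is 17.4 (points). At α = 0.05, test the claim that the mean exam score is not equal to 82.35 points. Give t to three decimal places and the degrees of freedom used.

H0: μ = 82.35; H1: μ ≠ 82.35 (one-sample t-test, two-sided).
t = (x̄ − μ₀)/(s/√n) = (71.94 − 82.35)/(17.4/√27) = -3.109
df = n − 1 = 26
Two-sided p-value ≈ 0.005
Since p ≈ 0.005 < α = 0.05, reject H0; the data support H1.

t = -3.109, df = 26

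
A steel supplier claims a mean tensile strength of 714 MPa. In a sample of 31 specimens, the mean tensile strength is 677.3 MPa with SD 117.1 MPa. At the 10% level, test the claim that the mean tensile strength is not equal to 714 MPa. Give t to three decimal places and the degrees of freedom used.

H0: μ = 714; H1: μ ≠ 714 (one-sample t-test, two-sided).
t = (x̄ − μ₀)/(s/√n) = (677.3 − 714)/(117.1/√31) = -1.745
df = n − 1 = 30
Two-sided p-value ≈ 0.0912
Since p ≈ 0.0912 < α = 0.1, reject H0; the data support H1.

t = -1.745, df = 30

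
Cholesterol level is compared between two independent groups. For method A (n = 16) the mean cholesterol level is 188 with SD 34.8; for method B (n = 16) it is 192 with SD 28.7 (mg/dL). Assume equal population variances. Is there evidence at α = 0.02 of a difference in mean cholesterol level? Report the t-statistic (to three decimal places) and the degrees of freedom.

t = -0.355, df = 30

Let group 1 = method A, group 2 = method B. H0: μ_1 = μ_2; H1: μ_1 ≠ μ_2 (two-sample pooled-variance t-test, two-sided).
s_p² = [(16−1)·34.8² + (16−1)·28.7²]/(16+16−2) = 1017.36
t = (188 − 192)/√[1017.36·(1/16 + 1/16)] = -0.355
df = n₁ + n₂ − 2 = 30
Two-sided p-value ≈ 0.7253
Since p ≈ 0.7253 > α = 0.02, fail to reject H0; the evidence is not statistically significant.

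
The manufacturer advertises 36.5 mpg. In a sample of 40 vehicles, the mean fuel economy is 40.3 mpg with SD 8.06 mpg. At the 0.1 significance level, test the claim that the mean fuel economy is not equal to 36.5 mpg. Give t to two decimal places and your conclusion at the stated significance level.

t = 2.98; reject H0

H0: μ = 36.5; H1: μ ≠ 36.5 (one-sample t-test, two-sided).
t = (x̄ − μ₀)/(s/√n) = (40.3 − 36.5)/(8.06/√40) = 2.98
df = n − 1 = 39
Two-sided p-value ≈ 0.005
Since p ≈ 0.005 < α = 0.1, reject H0; the evidence is statistically significant.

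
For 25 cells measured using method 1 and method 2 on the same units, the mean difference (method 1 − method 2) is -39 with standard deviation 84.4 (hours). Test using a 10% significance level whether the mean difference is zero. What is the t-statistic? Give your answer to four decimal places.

-2.3104

H0: μ_d = 0; H1: μ_d ≠ 0 (paired t-test on the differences, two-sided).
t = d̄/(s_d/√n) = -39/(84.4/√25) = -2.3104
df = n − 1 = 24
Two-sided p-value ≈ 0.0298
Since p ≈ 0.0298 < α = 0.1, reject H0; the evidence is statistically significant.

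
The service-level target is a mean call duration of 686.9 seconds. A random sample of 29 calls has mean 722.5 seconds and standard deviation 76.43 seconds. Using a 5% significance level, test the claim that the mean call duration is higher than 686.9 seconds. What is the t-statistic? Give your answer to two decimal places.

2.51

H0: μ = 686.9; H1: μ > 686.9 (one-sample t-test, right-tailed).
t = (x̄ − μ₀)/(s/√n) = (722.5 − 686.9)/(76.43/√29) = 2.51
df = n − 1 = 28
p-value = P(T ≥ 2.51) ≈ 0.009
Since p ≈ 0.009 < α = 0.05, reject H0; the evidence is statistically significant.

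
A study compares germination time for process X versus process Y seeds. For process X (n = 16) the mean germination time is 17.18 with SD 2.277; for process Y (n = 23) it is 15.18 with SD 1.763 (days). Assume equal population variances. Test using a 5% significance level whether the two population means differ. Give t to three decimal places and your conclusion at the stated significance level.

Let group 1 = process X, group 2 = process Y. H0: μ_1 = μ_2; H1: μ_1 ≠ μ_2 (two-sample pooled-variance t-test, two-sided).
s_p² = [(16−1)·2.277² + (23−1)·1.763²]/(16+23−2) = 3.95002
t = (17.18 − 15.18)/√[3.95002·(1/16 + 1/23)] = 3.091
df = n₁ + n₂ − 2 = 37
Two-sided p-value ≈ 0.0038
Since p ≈ 0.0038 < α = 0.05, reject H0; the data support H1.

t = 3.091; reject H0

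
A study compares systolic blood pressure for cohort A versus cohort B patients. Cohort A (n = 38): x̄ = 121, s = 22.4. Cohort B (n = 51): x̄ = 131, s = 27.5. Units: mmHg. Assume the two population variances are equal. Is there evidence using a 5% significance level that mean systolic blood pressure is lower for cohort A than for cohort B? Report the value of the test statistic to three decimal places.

Let group 1 = cohort A, group 2 = cohort B. H0: μ_1 = μ_2; H1: μ_1 < μ_2 (two-sample pooled-variance t-test, left-tailed).
s_p² = [(38−1)·22.4² + (51−1)·27.5²]/(38+51−2) = 648.019
t = (121 − 131)/√[648.019·(1/38 + 1/51)] = -1.833
df = n₁ + n₂ − 2 = 87
p-value = P(T ≤ -1.833) ≈ 0.035
Since p ≈ 0.035 < α = 0.05, reject H0; the data support H1.

-1.833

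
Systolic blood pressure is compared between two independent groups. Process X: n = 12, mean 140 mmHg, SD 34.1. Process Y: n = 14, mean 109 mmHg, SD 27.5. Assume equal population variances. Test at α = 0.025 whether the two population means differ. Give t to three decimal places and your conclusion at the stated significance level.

Let group 1 = process X, group 2 = process Y. H0: μ_1 = μ_2; H1: μ_1 ≠ μ_2 (two-sample pooled-variance t-test, two-sided).
s_p² = [(12−1)·34.1² + (14−1)·27.5²]/(12+14−2) = 942.59
t = (140 − 109)/√[942.59·(1/12 + 1/14)] = 2.567
df = n₁ + n₂ − 2 = 24
Two-sided p-value ≈ 0.017
Since p ≈ 0.017 < α = 0.025, reject H0; the evidence is statistically significant.

t = 2.567; reject H0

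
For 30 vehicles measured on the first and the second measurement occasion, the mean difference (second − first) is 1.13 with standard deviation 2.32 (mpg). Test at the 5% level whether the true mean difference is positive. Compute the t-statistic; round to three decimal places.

H0: μ_d = 0; H1: μ_d > 0 (paired t-test on the differences, right-tailed).
t = d̄/(s_d/√n) = 1.13/(2.32/√30) = 2.668
df = n − 1 = 29
p-value = P(T ≥ 2.668) ≈ 0.0062
Since p ≈ 0.0062 < α = 0.05, reject H0; the data support H1.

2.668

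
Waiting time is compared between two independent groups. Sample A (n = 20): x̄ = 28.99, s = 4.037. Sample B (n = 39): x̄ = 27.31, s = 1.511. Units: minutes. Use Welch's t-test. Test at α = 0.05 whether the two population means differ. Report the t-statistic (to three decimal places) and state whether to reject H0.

Let group 1 = sample A, group 2 = sample B. H0: μ_1 = μ_2; H1: μ_1 ≠ μ_2 (Welch's two-sample t-test, two-sided).
t = (x̄_1 − x̄_2)/√(s_1²/n_1 + s_2²/n_2) = (28.99 − 27.31)/√(4.037²/20 + 1.511²/39) = 1.798
Welch–Satterthwaite df ≈ 21.77
Two-sided p-value ≈ 0.0861
Since p ≈ 0.0861 > α = 0.05, fail to reject H0; the data do not provide sufficient evidence against H0.

t = 1.798; fail to reject H0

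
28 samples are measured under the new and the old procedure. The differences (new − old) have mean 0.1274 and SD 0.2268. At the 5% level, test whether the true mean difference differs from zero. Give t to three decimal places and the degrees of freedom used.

t = 2.972, df = 27

H0: μ_d = 0; H1: μ_d ≠ 0 (paired t-test on the differences, two-sided).
t = d̄/(s_d/√n) = 0.1274/(0.2268/√28) = 2.972
df = n − 1 = 27
Two-sided p-value ≈ 0.006
Since p ≈ 0.006 < α = 0.05, reject H0; the evidence is statistically significant.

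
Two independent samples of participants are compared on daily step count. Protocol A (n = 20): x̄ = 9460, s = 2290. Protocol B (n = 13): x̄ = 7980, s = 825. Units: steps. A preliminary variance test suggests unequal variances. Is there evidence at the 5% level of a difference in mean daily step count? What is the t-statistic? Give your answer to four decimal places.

2.6388

Let group 1 = protocol A, group 2 = protocol B. H0: μ_1 = μ_2; H1: μ_1 ≠ μ_2 (Welch's two-sample t-test, two-sided).
t = (x̄_1 − x̄_2)/√(s_1²/n_1 + s_2²/n_2) = (9460 − 7980)/√(2290²/20 + 825²/13) = 2.6388
Welch–Satterthwaite df ≈ 25.72
Two-sided p-value ≈ 0.0139
Since p ≈ 0.0139 < α = 0.05, reject H0; the evidence is statistically significant.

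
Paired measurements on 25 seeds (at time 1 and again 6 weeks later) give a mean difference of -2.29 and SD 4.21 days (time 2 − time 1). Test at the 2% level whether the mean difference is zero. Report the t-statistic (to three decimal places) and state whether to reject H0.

H0: μ_d = 0; H1: μ_d ≠ 0 (paired t-test on the differences, two-sided).
t = d̄/(s_d/√n) = -2.29/(4.21/√25) = -2.720
df = n − 1 = 24
Two-sided p-value ≈ 0.012
Since p ≈ 0.012 < α = 0.02, reject H0; the data support H1.

t = -2.720; reject H0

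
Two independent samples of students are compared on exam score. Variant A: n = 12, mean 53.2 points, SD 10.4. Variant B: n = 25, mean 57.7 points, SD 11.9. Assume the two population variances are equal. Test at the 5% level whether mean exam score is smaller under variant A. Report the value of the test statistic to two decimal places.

Let group 1 = variant A, group 2 = variant B. H0: μ_1 = μ_2; H1: μ_1 < μ_2 (two-sample pooled-variance t-test, left-tailed).
s_p² = [(12−1)·10.4² + (25−1)·11.9²]/(12+25−2) = 131.097
t = (53.2 − 57.7)/√[131.097·(1/12 + 1/25)] = -1.12
df = n₁ + n₂ − 2 = 35
p-value = P(T ≤ -1.12) ≈ 0.1354
Since p ≈ 0.1354 > α = 0.05, fail to reject H0; the data do not provide sufficient evidence against H0.

-1.12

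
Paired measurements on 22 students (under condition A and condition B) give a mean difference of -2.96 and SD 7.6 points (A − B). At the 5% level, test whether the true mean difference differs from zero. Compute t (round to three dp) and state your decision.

H0: μ_d = 0; H1: μ_d ≠ 0 (paired t-test on the differences, two-sided).
t = d̄/(s_d/√n) = -2.96/(7.6/√22) = -1.827
df = n − 1 = 21
Two-sided p-value ≈ 0.0820
Since p ≈ 0.0820 > α = 0.05, fail to reject H0; the data do not provide sufficient evidence against H0.

t = -1.827; fail to reject H0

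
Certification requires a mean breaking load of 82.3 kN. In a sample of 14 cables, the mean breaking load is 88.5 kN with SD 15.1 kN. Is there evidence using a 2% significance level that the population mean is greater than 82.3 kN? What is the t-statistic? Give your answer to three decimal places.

H0: μ = 82.3; H1: μ > 82.3 (one-sample t-test, right-tailed).
t = (x̄ − μ₀)/(s/√n) = (88.5 − 82.3)/(15.1/√14) = 1.536
df = n − 1 = 13
p-value = P(T ≥ 1.536) ≈ 0.0742
Since p ≈ 0.0742 > α = 0.02, fail to reject H0; the evidence is not statistically significant.

1.536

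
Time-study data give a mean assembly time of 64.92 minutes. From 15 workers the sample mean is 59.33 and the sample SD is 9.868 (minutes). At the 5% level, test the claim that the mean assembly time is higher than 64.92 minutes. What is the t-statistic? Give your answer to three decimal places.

H0: μ = 64.92; H1: μ > 64.92 (one-sample t-test, right-tailed).
t = (x̄ − μ₀)/(s/√n) = (59.33 − 64.92)/(9.868/√15) = -2.194
df = n − 1 = 14
p-value = P(T ≥ -2.194) ≈ 0.977
Since p ≈ 0.977 > α = 0.05, fail to reject H0; the evidence is not statistically significant.

-2.194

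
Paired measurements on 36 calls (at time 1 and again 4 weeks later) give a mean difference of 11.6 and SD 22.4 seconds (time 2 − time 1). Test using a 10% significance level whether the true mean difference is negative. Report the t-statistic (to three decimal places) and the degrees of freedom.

t = 3.107, df = 35

H0: μ_d = 0; H1: μ_d < 0 (paired t-test on the differences, left-tailed).
t = d̄/(s_d/√n) = 11.6/(22.4/√36) = 3.107
df = n − 1 = 35
p-value = P(T ≤ 3.107) ≈ 0.998
Since p ≈ 0.998 > α = 0.1, fail to reject H0; the data do not provide sufficient evidence against H0.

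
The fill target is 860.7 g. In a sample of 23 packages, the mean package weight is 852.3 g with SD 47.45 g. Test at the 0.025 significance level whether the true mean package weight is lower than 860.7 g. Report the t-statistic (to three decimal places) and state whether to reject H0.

H0: μ = 860.7; H1: μ < 860.7 (one-sample t-test, left-tailed).
t = (x̄ − μ₀)/(s/√n) = (852.3 − 860.7)/(47.45/√23) = -0.849
df = n − 1 = 22
p-value = P(T ≤ -0.849) ≈ 0.203
Since p ≈ 0.203 > α = 0.025, fail to reject H0; the data do not provide sufficient evidence against H0.

t = -0.849; fail to reject H0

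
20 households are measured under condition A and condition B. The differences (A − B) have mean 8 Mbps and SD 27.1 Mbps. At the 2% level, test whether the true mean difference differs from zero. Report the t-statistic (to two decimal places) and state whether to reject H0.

H0: μ_d = 0; H1: μ_d ≠ 0 (paired t-test on the differences, two-sided).
t = d̄/(s_d/√n) = 8/(27.1/√20) = 1.32
df = n − 1 = 19
Two-sided p-value ≈ 0.202
Since p ≈ 0.202 > α = 0.02, fail to reject H0; the data do not provide sufficient evidence against H0.

t = 1.32; fail to reject H0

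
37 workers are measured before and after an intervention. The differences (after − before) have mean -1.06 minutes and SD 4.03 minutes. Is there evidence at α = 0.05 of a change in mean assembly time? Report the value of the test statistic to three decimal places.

-1.600

H0: μ_d = 0; H1: μ_d ≠ 0 (paired t-test on the differences, two-sided).
t = d̄/(s_d/√n) = -1.06/(4.03/√37) = -1.600
df = n − 1 = 36
Two-sided p-value ≈ 0.118
Since p ≈ 0.118 > α = 0.05, fail to reject H0; the data do not provide sufficient evidence against H0.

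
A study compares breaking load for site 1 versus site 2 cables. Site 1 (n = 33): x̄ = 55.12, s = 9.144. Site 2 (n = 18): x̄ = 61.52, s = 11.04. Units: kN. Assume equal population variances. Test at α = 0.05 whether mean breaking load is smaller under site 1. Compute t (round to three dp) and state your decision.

t = -2.219; reject H0

Let group 1 = site 1, group 2 = site 2. H0: μ_1 = μ_2; H1: μ_1 < μ_2 (two-sample pooled-variance t-test, left-tailed).
s_p² = [(33−1)·9.144² + (18−1)·11.04²]/(33+18−2) = 96.8897
t = (55.12 − 61.52)/√[96.8897·(1/33 + 1/18)] = -2.219
df = n₁ + n₂ − 2 = 49
p-value = P(T ≤ -2.219) ≈ 0.016
Since p ≈ 0.016 < α = 0.05, reject H0; the evidence is statistically significant.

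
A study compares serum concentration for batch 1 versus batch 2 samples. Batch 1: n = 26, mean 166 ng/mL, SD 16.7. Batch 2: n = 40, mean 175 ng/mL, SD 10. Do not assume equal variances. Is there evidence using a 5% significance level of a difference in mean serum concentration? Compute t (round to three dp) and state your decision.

Let group 1 = batch 1, group 2 = batch 2. H0: μ_1 = μ_2; H1: μ_1 ≠ μ_2 (Welch's two-sample t-test, two-sided).
t = (x̄_1 − x̄_2)/√(s_1²/n_1 + s_2²/n_2) = (166 − 175)/√(16.7²/26 + 10²/40) = -2.475
Welch–Satterthwaite df ≈ 36.73
Two-sided p-value ≈ 0.018
Since p ≈ 0.018 < α = 0.05, reject H0; the data support H1.

t = -2.475; reject H0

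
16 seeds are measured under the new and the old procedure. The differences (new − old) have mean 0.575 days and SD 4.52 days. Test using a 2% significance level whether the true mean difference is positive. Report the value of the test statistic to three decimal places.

H0: μ_d = 0; H1: μ_d > 0 (paired t-test on the differences, right-tailed).
t = d̄/(s_d/√n) = 0.575/(4.52/√16) = 0.509
df = n − 1 = 15
p-value = P(T ≥ 0.509) ≈ 0.3091
Since p ≈ 0.3091 > α = 0.02, fail to reject H0; the evidence is not statistically significant.

0.509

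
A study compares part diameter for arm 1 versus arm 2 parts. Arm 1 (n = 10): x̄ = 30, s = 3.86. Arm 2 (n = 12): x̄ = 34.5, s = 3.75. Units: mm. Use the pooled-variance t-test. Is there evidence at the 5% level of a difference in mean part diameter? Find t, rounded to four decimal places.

Let group 1 = arm 1, group 2 = arm 2. H0: μ_1 = μ_2; H1: μ_1 ≠ μ_2 (two-sample pooled-variance t-test, two-sided).
s_p² = [(10−1)·3.86² + (12−1)·3.75²]/(10+12−2) = 14.4392
t = (30 − 34.5)/√[14.4392·(1/10 + 1/12)] = -2.7658
df = n₁ + n₂ − 2 = 20
Two-sided p-value ≈ 0.0119
Since p ≈ 0.0119 < α = 0.05, reject H0; the data support H1.

-2.7658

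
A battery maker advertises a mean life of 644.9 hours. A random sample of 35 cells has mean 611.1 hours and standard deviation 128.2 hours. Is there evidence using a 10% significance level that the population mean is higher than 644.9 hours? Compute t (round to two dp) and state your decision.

t = -1.56; fail to reject H0

H0: μ = 644.9; H1: μ > 644.9 (one-sample t-test, right-tailed).
t = (x̄ − μ₀)/(s/√n) = (611.1 − 644.9)/(128.2/√35) = -1.56
df = n − 1 = 34
p-value = P(T ≥ -1.56) ≈ 0.936
Since p ≈ 0.936 > α = 0.1, fail to reject H0; the data do not provide sufficient evidence against H0.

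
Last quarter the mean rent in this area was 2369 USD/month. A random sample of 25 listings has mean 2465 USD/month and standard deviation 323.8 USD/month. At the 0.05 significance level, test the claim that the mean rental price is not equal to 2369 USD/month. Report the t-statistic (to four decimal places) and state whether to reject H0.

t = 1.4824; fail to reject H0

H0: μ = 2369; H1: μ ≠ 2369 (one-sample t-test, two-sided).
t = (x̄ − μ₀)/(s/√n) = (2465 − 2369)/(323.8/√25) = 1.4824
df = n − 1 = 24
Two-sided p-value ≈ 0.151
Since p ≈ 0.151 > α = 0.05, fail to reject H0; the evidence is not statistically significant.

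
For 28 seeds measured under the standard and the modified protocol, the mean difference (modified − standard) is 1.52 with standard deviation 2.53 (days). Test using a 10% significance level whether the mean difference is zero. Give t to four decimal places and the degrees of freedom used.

t = 3.1791, df = 27

H0: μ_d = 0; H1: μ_d ≠ 0 (paired t-test on the differences, two-sided).
t = d̄/(s_d/√n) = 1.52/(2.53/√28) = 3.1791
df = n − 1 = 27
Two-sided p-value ≈ 0.0037
Since p ≈ 0.0037 < α = 0.1, reject H0; the evidence is statistically significant.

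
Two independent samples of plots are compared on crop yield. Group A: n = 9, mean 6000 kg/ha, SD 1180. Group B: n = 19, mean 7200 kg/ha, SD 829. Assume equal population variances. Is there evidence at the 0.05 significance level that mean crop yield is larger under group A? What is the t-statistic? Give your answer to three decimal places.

-3.119

Let group 1 = group A, group 2 = group B. H0: μ_1 = μ_2; H1: μ_1 > μ_2 (two-sample pooled-variance t-test, right-tailed).
s_p² = [(9−1)·1180² + (19−1)·829²]/(9+19−2) = 904213
t = (6000 − 7200)/√[904213·(1/9 + 1/19)] = -3.119
df = n₁ + n₂ − 2 = 26
p-value = P(T ≥ -3.119) ≈ 0.998
Since p ≈ 0.998 > α = 0.05, fail to reject H0; the evidence is not statistically significant.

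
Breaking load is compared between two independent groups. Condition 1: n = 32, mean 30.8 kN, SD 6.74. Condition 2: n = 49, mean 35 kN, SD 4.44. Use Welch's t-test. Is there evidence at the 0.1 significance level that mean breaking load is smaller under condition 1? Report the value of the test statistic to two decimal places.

-3.11

Let group 1 = condition 1, group 2 = condition 2. H0: μ_1 = μ_2; H1: μ_1 < μ_2 (Welch's two-sample t-test, left-tailed).
t = (x̄_1 − x̄_2)/√(s_1²/n_1 + s_2²/n_2) = (30.8 − 35)/√(6.74²/32 + 4.44²/49) = -3.11
Welch–Satterthwaite df ≈ 48.54
p-value = P(T ≤ -3.11) ≈ 0.0016
Since p ≈ 0.0016 < α = 0.1, reject H0; the evidence is statistically significant.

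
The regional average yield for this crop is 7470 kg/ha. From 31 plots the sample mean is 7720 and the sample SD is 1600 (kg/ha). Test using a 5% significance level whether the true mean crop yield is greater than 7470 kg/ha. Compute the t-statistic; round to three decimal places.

H0: μ = 7470; H1: μ > 7470 (one-sample t-test, right-tailed).
t = (x̄ − μ₀)/(s/√n) = (7720 − 7470)/(1600/√31) = 0.870
df = n − 1 = 30
p-value = P(T ≥ 0.870) ≈ 0.1956
Since p ≈ 0.1956 > α = 0.05, fail to reject H0; the data do not provide sufficient evidence against H0.

0.870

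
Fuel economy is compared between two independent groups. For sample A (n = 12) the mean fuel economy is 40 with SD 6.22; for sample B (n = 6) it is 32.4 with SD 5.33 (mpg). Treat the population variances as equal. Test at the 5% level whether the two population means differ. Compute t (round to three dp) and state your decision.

Let group 1 = sample A, group 2 = sample B. H0: μ_1 = μ_2; H1: μ_1 ≠ μ_2 (two-sample pooled-variance t-test, two-sided).
s_p² = [(12−1)·6.22² + (6−1)·5.33²]/(12+6−2) = 35.4761
t = (40 − 32.4)/√[35.4761·(1/12 + 1/6)] = 2.552
df = n₁ + n₂ − 2 = 16
Two-sided p-value ≈ 0.0213
Since p ≈ 0.0213 < α = 0.05, reject H0; the data support H1.

t = 2.552; reject H0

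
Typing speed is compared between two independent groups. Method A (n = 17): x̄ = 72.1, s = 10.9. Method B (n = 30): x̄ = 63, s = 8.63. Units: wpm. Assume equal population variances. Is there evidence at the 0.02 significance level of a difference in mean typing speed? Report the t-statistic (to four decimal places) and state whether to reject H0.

Let group 1 = method A, group 2 = method B. H0: μ_1 = μ_2; H1: μ_1 ≠ μ_2 (two-sample pooled-variance t-test, two-sided).
s_p² = [(17−1)·10.9² + (30−1)·8.63²]/(17+30−2) = 90.2398
t = (72.1 − 63)/√[90.2398·(1/17 + 1/30)] = 3.1556
df = n₁ + n₂ − 2 = 45
Two-sided p-value ≈ 0.0029
Since p ≈ 0.0029 < α = 0.02, reject H0; the data support H1.

t = 3.1556; reject H0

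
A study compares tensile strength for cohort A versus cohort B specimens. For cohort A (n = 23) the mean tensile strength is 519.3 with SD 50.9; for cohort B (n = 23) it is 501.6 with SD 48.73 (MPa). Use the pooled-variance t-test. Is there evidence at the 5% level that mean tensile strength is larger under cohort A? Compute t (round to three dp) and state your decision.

t = 1.205; fail to reject H0

Let group 1 = cohort A, group 2 = cohort B. H0: μ_1 = μ_2; H1: μ_1 > μ_2 (two-sample pooled-variance t-test, right-tailed).
s_p² = [(23−1)·50.9² + (23−1)·48.73²]/(23+23−2) = 2482.71
t = (519.3 − 501.6)/√[2482.71·(1/23 + 1/23)] = 1.205
df = n₁ + n₂ − 2 = 44
p-value = P(T ≥ 1.205) ≈ 0.1174
Since p ≈ 0.1174 > α = 0.05, fail to reject H0; the evidence is not statistically significant.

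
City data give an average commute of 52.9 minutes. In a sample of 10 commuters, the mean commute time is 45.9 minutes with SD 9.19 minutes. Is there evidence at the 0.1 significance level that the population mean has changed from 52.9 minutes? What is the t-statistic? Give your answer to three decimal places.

H0: μ = 52.9; H1: μ ≠ 52.9 (one-sample t-test, two-sided).
t = (x̄ − μ₀)/(s/√n) = (45.9 − 52.9)/(9.19/√10) = -2.409
df = n − 1 = 9
Two-sided p-value ≈ 0.039
Since p ≈ 0.039 < α = 0.1, reject H0; the evidence is statistically significant.

-2.409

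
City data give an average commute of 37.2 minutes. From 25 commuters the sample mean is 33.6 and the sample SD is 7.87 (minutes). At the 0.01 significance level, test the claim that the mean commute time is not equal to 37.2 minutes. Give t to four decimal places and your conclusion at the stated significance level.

H0: μ = 37.2; H1: μ ≠ 37.2 (one-sample t-test, two-sided).
t = (x̄ − μ₀)/(s/√n) = (33.6 − 37.2)/(7.87/√25) = -2.2872
df = n − 1 = 24
Two-sided p-value ≈ 0.0313
Since p ≈ 0.0313 > α = 0.01, fail to reject H0; the data do not provide sufficient evidence against H0.

t = -2.2872; fail to reject H0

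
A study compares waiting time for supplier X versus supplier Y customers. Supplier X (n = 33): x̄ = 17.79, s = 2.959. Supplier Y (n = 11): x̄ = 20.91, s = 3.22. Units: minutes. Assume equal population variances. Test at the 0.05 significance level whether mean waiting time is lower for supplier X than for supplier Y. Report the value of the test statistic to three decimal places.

-2.964

Let group 1 = supplier X, group 2 = supplier Y. H0: μ_1 = μ_2; H1: μ_1 < μ_2 (two-sample pooled-variance t-test, left-tailed).
s_p² = [(33−1)·2.959² + (11−1)·3.22²]/(33+11−2) = 9.13966
t = (17.79 − 20.91)/√[9.13966·(1/33 + 1/11)] = -2.964
df = n₁ + n₂ − 2 = 42
p-value = P(T ≤ -2.964) ≈ 0.0025
Since p ≈ 0.0025 < α = 0.05, reject H0; the evidence is statistically significant.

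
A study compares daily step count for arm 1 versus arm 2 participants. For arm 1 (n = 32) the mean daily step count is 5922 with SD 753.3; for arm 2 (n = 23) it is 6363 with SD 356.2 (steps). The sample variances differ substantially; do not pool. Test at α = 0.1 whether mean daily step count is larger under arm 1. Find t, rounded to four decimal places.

Let group 1 = arm 1, group 2 = arm 2. H0: μ_1 = μ_2; H1: μ_1 > μ_2 (Welch's two-sample t-test, right-tailed).
t = (x̄_1 − x̄_2)/√(s_1²/n_1 + s_2²/n_2) = (5922 − 6363)/√(753.3²/32 + 356.2²/23) = -2.8922
Welch–Satterthwaite df ≈ 46.89
p-value = P(T ≥ -2.8922) ≈ 0.9971
Since p ≈ 0.9971 > α = 0.1, fail to reject H0; the evidence is not statistically significant.

-2.8922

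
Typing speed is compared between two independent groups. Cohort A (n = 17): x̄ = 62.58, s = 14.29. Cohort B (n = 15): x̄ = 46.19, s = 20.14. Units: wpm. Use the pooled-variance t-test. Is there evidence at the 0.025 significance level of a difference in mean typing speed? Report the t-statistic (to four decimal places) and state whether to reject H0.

t = 2.6793; reject H0

Let group 1 = cohort A, group 2 = cohort B. H0: μ_1 = μ_2; H1: μ_1 ≠ μ_2 (two-sample pooled-variance t-test, two-sided).
s_p² = [(17−1)·14.29² + (15−1)·20.14²]/(17+15−2) = 298.198
t = (62.58 − 46.19)/√[298.198·(1/17 + 1/15)] = 2.6793
df = n₁ + n₂ − 2 = 30
Two-sided p-value ≈ 0.0119
Since p ≈ 0.0119 < α = 0.025, reject H0; the evidence is statistically significant.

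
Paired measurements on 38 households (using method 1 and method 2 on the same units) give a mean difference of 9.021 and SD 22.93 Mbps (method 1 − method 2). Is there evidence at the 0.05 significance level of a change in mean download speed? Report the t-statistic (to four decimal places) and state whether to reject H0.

t = 2.4252; reject H0

H0: μ_d = 0; H1: μ_d ≠ 0 (paired t-test on the differences, two-sided).
t = d̄/(s_d/√n) = 9.021/(22.93/√38) = 2.4252
df = n − 1 = 37
Two-sided p-value ≈ 0.020
Since p ≈ 0.020 < α = 0.05, reject H0; the data support H1.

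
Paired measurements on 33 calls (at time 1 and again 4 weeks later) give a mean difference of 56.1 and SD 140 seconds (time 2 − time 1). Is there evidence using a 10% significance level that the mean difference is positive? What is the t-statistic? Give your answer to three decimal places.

2.302

H0: μ_d = 0; H1: μ_d > 0 (paired t-test on the differences, right-tailed).
t = d̄/(s_d/√n) = 56.1/(140/√33) = 2.302
df = n − 1 = 32
p-value = P(T ≥ 2.302) ≈ 0.0140
Since p ≈ 0.0140 < α = 0.1, reject H0; the evidence is statistically significant.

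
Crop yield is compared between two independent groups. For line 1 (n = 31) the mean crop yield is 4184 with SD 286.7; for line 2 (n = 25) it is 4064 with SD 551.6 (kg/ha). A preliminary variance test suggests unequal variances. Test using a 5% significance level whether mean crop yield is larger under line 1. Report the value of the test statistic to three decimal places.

Let group 1 = line 1, group 2 = line 2. H0: μ_1 = μ_2; H1: μ_1 > μ_2 (Welch's two-sample t-test, right-tailed).
t = (x̄_1 − x̄_2)/√(s_1²/n_1 + s_2²/n_2) = (4184 − 4064)/√(286.7²/31 + 551.6²/25) = 0.986
Welch–Satterthwaite df ≈ 34.29
p-value = P(T ≥ 0.986) ≈ 0.166
Since p ≈ 0.166 > α = 0.05, fail to reject H0; the evidence is not statistically significant.

0.986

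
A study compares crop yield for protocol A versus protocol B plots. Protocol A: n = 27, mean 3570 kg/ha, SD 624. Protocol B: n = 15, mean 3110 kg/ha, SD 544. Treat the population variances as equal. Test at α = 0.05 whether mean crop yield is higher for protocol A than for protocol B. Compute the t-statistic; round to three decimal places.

Let group 1 = protocol A, group 2 = protocol B. H0: μ_1 = μ_2; H1: μ_1 > μ_2 (two-sample pooled-variance t-test, right-tailed).
s_p² = [(27−1)·624² + (15−1)·544²]/(27+15−2) = 356672
t = (3570 − 3110)/√[356672·(1/27 + 1/15)] = 2.392
df = n₁ + n₂ − 2 = 40
p-value = P(T ≥ 2.392) ≈ 0.0108
Since p ≈ 0.0108 < α = 0.05, reject H0; the evidence is statistically significant.

2.392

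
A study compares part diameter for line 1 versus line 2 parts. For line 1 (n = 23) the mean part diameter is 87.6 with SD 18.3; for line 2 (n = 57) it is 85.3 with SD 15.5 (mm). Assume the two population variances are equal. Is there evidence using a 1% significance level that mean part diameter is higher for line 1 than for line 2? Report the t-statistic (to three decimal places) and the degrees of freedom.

Let group 1 = line 1, group 2 = line 2. H0: μ_1 = μ_2; H1: μ_1 > μ_2 (two-sample pooled-variance t-test, right-tailed).
s_p² = [(23−1)·18.3² + (57−1)·15.5²]/(23+57−2) = 266.943
t = (87.6 − 85.3)/√[266.943·(1/23 + 1/57)] = 0.570
df = n₁ + n₂ − 2 = 78
p-value = P(T ≥ 0.570) ≈ 0.2852
Since p ≈ 0.2852 > α = 0.01, fail to reject H0; the data do not provide sufficient evidence against H0.

t = 0.570, df = 78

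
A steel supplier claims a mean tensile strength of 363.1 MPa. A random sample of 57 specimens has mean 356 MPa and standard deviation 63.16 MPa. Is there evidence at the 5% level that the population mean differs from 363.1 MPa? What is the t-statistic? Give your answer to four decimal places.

-0.8487

H0: μ = 363.1; H1: μ ≠ 363.1 (one-sample t-test, two-sided).
t = (x̄ − μ₀)/(s/√n) = (356 − 363.1)/(63.16/√57) = -0.8487
df = n − 1 = 56
Two-sided p-value ≈ 0.3997
Since p ≈ 0.3997 > α = 0.05, fail to reject H0; the data do not provide sufficient evidence against H0.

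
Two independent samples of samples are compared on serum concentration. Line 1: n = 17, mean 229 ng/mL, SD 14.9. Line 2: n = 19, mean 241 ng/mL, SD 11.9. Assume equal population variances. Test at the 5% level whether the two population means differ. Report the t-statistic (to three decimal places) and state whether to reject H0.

t = -2.683; reject H0

Let group 1 = line 1, group 2 = line 2. H0: μ_1 = μ_2; H1: μ_1 ≠ μ_2 (two-sample pooled-variance t-test, two-sided).
s_p² = [(17−1)·14.9² + (19−1)·11.9²]/(17+19−2) = 179.445
t = (229 − 241)/√[179.445·(1/17 + 1/19)] = -2.683
df = n₁ + n₂ − 2 = 34
Two-sided p-value ≈ 0.011
Since p ≈ 0.011 < α = 0.05, reject H0; the evidence is statistically significant.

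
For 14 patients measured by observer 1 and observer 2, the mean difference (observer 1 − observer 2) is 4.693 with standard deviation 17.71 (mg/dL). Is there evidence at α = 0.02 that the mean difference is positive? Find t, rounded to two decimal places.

0.99

H0: μ_d = 0; H1: μ_d > 0 (paired t-test on the differences, right-tailed).
t = d̄/(s_d/√n) = 4.693/(17.71/√14) = 0.99
df = n − 1 = 13
p-value = P(T ≥ 0.99) ≈ 0.1698
Since p ≈ 0.1698 > α = 0.02, fail to reject H0; the evidence is not statistically significant.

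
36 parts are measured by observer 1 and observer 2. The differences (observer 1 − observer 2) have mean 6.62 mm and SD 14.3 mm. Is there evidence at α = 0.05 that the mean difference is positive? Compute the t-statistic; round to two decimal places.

H0: μ_d = 0; H1: μ_d > 0 (paired t-test on the differences, right-tailed).
t = d̄/(s_d/√n) = 6.62/(14.3/√36) = 2.78
df = n − 1 = 35
p-value = P(T ≥ 2.78) ≈ 0.0044
Since p ≈ 0.0044 < α = 0.05, reject H0; the evidence is statistically significant.

2.78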